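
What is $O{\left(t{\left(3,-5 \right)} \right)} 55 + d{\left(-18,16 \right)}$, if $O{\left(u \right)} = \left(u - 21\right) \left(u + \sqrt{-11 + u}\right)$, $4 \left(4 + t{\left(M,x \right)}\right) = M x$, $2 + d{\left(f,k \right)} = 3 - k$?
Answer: $\frac{195835}{16} - \frac{31625 i \sqrt{3}}{8} \approx 12240.0 - 6847.0 i$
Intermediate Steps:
$d{\left(f,k \right)} = 1 - k$ ($d{\left(f,k \right)} = -2 - \left(-3 + k\right) = 1 - k$)
$t{\left(M,x \right)} = -4 + \frac{M x}{4}$
$O{\left(u \right)} = \left(-21 + u\right) \left(u + \sqrt{-11 + u}\right)$
$O{\left(t{\left(3,-5 \right)} \right)} 55 + d{\left(-18,16 \right)} = \left(\left(-4 + \frac{1}{4} \cdot 3 \left(-5\right)\right)^{2} - 21 \left(-4 + \frac{1}{4} \cdot 3 \left(-5\right)\right) - 21 \sqrt{-11 - \left(4 - - \frac{15}{4}\right)} + \left(-4 + \frac{1}{4} \cdot 3 \left(-5\right)\right) \sqrt{-11 - \left(4 - - \frac{15}{4}\right)}\right) 55 + \left(1 - 16\right) = \left(\left(-4 - \frac{15}{4}\right)^{2} - 21 \left(-4 - \frac{15}{4}\right) - 21 \sqrt{-11 - \frac{31}{4}} + \left(-4 - \frac{15}{4}\right) \sqrt{-11 - \frac{31}{4}}\right) 55 + \left(1 - 16\right) = \left(\left(- \frac{31}{4}\right)^{2} - - \frac{651}{4} - 21 \sqrt{-11 - \frac{31}{4}} - \frac{31 \sqrt{-11 - \frac{31}{4}}}{4}\right) 55 - 15 = \left(\frac{961}{16} + \frac{651}{4} - 21 \sqrt{- \frac{75}{4}} - \frac{31 \sqrt{- \frac{75}{4}}}{4}\right) 55 - 15 = \left(\frac{961}{16} + \frac{651}{4} - 21 \frac{5 i \sqrt{3}}{2} - \frac{31 \frac{5 i \sqrt{3}}{2}}{4}\right) 55 - 15 = \left(\frac{961}{16} + \frac{651}{4} - \frac{105 i \sqrt{3}}{2} - \frac{155 i \sqrt{3}}{8}\right) 55 - 15 = \left(\frac{3565}{16} - \frac{575 i \sqrt{3}}{8}\right) 55 - 15 = \left(\frac{196075}{16} - \frac{31625 i \sqrt{3}}{8}\right) - 15 = \frac{195835}{16} - \frac{31625 i \sqrt{3}}{8}$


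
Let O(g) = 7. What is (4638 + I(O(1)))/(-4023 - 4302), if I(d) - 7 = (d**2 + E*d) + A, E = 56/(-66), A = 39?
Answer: -155993/274725 ≈ -0.56781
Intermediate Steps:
E = -28/33 (E = 56*(-1/66) = -28/33 ≈ -0.84848)
I(d) = 46 + d**2 - 28*d/33 (I(d) = 7 + ((d**2 - 28*d/33) + 39) = 7 + (39 + d**2 - 28*d/33) = 46 + d**2 - 28*d/33)
(4638 + I(O(1)))/(-4023 - 4302) = (4638 + (46 + 7**2 - 28/33*7))/(-4023 - 4302) = (4638 + (46 + 49 - 196/33))/(-8325) = (4638 + 2939/33)*(-1/8325) = (155993/33)*(-1/8325) = -155993/274725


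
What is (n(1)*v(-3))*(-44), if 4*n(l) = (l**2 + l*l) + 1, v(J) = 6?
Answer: -198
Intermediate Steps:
n(l) = 1/4 + l**2/2 (n(l) = ((l**2 + l*l) + 1)/4 = ((l**2 + l**2) + 1)/4 = (2*l**2 + 1)/4 = (1 + 2*l**2)/4 = 1/4 + l**2/2)
(n(1)*v(-3))*(-44) = ((1/4 + (1/2)*1**2)*6)*(-44) = ((1/4 + (1/2)*1)*6)*(-44) = ((1/4 + 1/2)*6)*(-44) = ((3/4)*6)*(-44) = (9/2)*(-44) = -198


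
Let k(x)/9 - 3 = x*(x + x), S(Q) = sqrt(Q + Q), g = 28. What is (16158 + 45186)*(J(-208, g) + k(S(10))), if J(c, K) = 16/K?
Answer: 166426272/7 ≈ 2.3775e+7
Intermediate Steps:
S(Q) = sqrt(2)*sqrt(Q) (S(Q) = sqrt(2*Q) = sqrt(2)*sqrt(Q))
k(x) = 27 + 18*x**2 (k(x) = 27 + 9*(x*(x + x)) = 27 + 9*(x*(2*x)) = 27 + 9*(2*x**2) = 27 + 18*x**2)
(16158 + 45186)*(J(-208, g) + k(S(10))) = (16158 + 45186)*(16/28 + (27 + 18*(sqrt(2)*sqrt(10))**2)) = 61344*(16*(1/28) + (27 + 18*(2*sqrt(5))**2)) = 61344*(4/7 + (27 + 18*20)) = 61344*(4/7 + (27 + 360)) = 61344*(4/7 + 387) = 61344*(2713/7) = 166426272/7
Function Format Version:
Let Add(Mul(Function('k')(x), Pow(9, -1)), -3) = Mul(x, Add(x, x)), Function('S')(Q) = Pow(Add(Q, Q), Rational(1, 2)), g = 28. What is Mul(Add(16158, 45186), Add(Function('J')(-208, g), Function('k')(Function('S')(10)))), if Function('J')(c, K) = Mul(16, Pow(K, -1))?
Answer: Rational(166426272, 7) ≈ 2.3775e+7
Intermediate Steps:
Function('S')(Q) = Mul(Pow(2, Rational(1, 2)), Pow(Q, Rational(1, 2))) (Function('S')(Q) = Pow(Mul(2, Q), Rational(1, 2)) = Mul(Pow(2, Rational(1, 2)), Pow(Q, Rational(1, 2))))
Function('k')(x) = Add(27, Mul(18, Pow(x, 2))) (Function('k')(x) = Add(27, Mul(9, Mul(x, Add(x, x)))) = Add(27, Mul(9, Mul(x, Mul(2, x)))) = Add(27, Mul(9, Mul(2, Pow(x, 2)))) = Add(27, Mul(18, Pow(x, 2))))
Mul(Add(16158, 45186), Add(Function('J')(-208, g), Function('k')(Function('S')(10)))) = Mul(Add(16158, 45186), Add(Mul(16, Pow(28, -1)), Add(27, Mul(18, Pow(Mul(Pow(2, Rational(1, 2)), Pow(10, Rational(1, 2))), 2))))) = Mul(61344, Add(Mul(16, Rational(1, 28)), Add(27, Mul(18, Pow(Mul(2, Pow(5, Rational(1, 2))), 2))))) = Mul(61344, Add(Rational(4, 7), Add(27, Mul(18, 20)))) = Mul(61344, Add(Rational(4, 7), Add(27, 360))) = Mul(61344, Add(Rational(4, 7), 387)) = Mul(61344, Rational(2713, 7)) = Rational(166426272, 7)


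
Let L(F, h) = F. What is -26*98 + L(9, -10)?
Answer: -2539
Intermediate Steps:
-26*98 + L(9, -10) = -26*98 + 9 = -2548 + 9 = -2539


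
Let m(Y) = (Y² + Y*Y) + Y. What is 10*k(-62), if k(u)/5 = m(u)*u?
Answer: -23640600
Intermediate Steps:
m(Y) = Y + 2*Y² (m(Y) = (Y² + Y²) + Y = 2*Y² + Y = Y + 2*Y²)
k(u) = 5*u²*(1 + 2*u) (k(u) = 5*((u*(1 + 2*u))*u) = 5*(u²*(1 + 2*u)) = 5*u²*(1 + 2*u))
10*k(-62) = 10*((-62)²*(5 + 10*(-62))) = 10*(3844*(5 - 620)) = 10*(3844*(-615)) = 10*(-2364060) = -23640600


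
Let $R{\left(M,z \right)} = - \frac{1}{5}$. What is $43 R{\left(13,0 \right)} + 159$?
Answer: $\frac{752}{5} \approx 150.4$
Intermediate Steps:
$R{\left(M,z \right)} = - \frac{1}{5}$ ($R{\left(M,z \right)} = \left(-1\right) \frac{1}{5} = - \frac{1}{5}$)
$43 R{\left(13,0 \right)} + 159 = 43 \left(- \frac{1}{5}\right) + 159 = - \frac{43}{5} + 159 = \frac{752}{5}$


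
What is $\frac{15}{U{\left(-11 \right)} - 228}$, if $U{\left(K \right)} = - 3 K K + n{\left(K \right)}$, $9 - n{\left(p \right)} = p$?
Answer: $- \frac{15}{571} \approx -0.02627$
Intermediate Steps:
$n{\left(p \right)} = 9 - p$
$U{\left(K \right)} = 9 - K - 3 K^{2}$ ($U{\left(K \right)} = - 3 K K - \left(-9 + K\right) = - 3 K^{2} - \left(-9 + K\right) = 9 - K - 3 K^{2}$)
$\frac{15}{U{\left(-11 \right)} - 228} = \frac{15}{\left(9 - -11 - 3 \left(-11\right)^{2}\right) - 228} = \frac{15}{\left(9 + 11 - 363\right) - 228} = \frac{15}{-343 - 228} = \frac{15}{-571} = 15 \left(- \frac{1}{571}\right) = - \frac{15}{571}$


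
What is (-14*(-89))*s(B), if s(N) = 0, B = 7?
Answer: 0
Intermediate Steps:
(-14*(-89))*s(B) = -14*(-89)*0 = 1246*0 = 0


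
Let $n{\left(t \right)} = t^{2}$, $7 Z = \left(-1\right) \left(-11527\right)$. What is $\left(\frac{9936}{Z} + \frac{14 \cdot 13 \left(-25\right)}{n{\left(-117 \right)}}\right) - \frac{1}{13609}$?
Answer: $\frac{941782457923}{165185102979} \approx 5.7014$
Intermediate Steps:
$Z = \frac{11527}{7}$ ($Z = \frac{\left(-1\right) \left(-11527\right)}{7} = \frac{1}{7} \cdot 11527 = \frac{11527}{7} \approx 1646.7$)
$\left(\frac{9936}{Z} + \frac{14 \cdot 13 \left(-25\right)}{n{\left(-117 \right)}}\right) - \frac{1}{13609} = \left(\frac{9936}{\frac{11527}{7}} + \frac{14 \cdot 13 \left(-25\right)}{\left(-117\right)^{2}}\right) - \frac{1}{13609} = \left(9936 \cdot \frac{7}{11527} + \frac{182 \left(-25\right)}{13689}\right) - \frac{1}{13609} = \left(\frac{69552}{11527} - \frac{350}{1053}\right) - \frac{1}{13609} = \frac{69203806}{12137931} - \frac{1}{13609} = \frac{941782457923}{165185102979}$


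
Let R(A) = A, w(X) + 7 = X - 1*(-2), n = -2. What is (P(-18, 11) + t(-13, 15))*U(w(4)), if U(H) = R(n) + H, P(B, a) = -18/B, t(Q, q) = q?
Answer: -48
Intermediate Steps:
w(X) = -5 + X (w(X) = -7 + (X - 1*(-2)) = -7 + (X + 2) = -7 + (2 + X) = -5 + X)
U(H) = -2 + H
(P(-18, 11) + t(-13, 15))*U(w(4)) = (-18/(-18) + 15)*(-2 + (-5 + 4)) = (-18*(-1/18) + 15)*(-2 - 1) = (1 + 15)*(-3) = 16*(-3) = -48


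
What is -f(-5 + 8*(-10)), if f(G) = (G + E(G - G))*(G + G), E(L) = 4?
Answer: -13770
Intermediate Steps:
f(G) = 2*G*(4 + G) (f(G) = (G + 4)*(G + G) = (4 + G)*(2*G) = 2*G*(4 + G))
-f(-5 + 8*(-10)) = -2*(-5 + 8*(-10))*(4 + (-5 + 8*(-10))) = -2*(-5 - 80)*(4 + (-5 - 80)) = -2*(-85)*(4 - 85) = -2*(-85)*(-81) = -1*13770 = -13770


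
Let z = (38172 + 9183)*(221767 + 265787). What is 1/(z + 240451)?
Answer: 1/23088360121 ≈ 4.3312e-11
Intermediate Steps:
z = 23088119670 (z = 47355*487554 = 23088119670)
1/(z + 240451) = 1/(23088119670 + 240451) = 1/23088360121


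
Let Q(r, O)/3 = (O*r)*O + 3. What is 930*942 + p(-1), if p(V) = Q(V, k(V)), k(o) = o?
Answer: 876066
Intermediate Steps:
Q(r, O) = 9 + 3*r*O² (Q(r, O) = 3*((O*r)*O + 3) = 3*(r*O² + 3) = 3*(3 + r*O²) = 9 + 3*r*O²)
p(V) = 9 + 3*V³ (p(V) = 9 + 3*V*V² = 9 + 3*V³)
930*942 + p(-1) = 930*942 + (9 + 3*(-1)³) = 876060 + (9 + 3*(-1)) = 876060 + (9 - 3) = 876060 + 6 = 876066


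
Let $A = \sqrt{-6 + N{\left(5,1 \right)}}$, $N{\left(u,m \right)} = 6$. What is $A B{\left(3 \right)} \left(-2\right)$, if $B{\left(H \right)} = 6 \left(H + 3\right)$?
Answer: $0$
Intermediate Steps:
$A = 0$ ($A = \sqrt{-6 + 6} = \sqrt{0} = 0$)
$B{\left(H \right)} = 18 + 6 H$ ($B{\left(H \right)} = 6 \left(3 + H\right) = 18 + 6 H$)
$A B{\left(3 \right)} \left(-2\right) = 0 \left(18 + 6 \cdot 3\right) \left(-2\right) = 0 \left(18 + 18\right) \left(-2\right) = 0 \cdot 36 \left(-2\right) = 0 \left(-2\right) = 0$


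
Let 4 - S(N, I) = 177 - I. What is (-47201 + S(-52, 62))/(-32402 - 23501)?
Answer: 47312/55903 ≈ 0.84632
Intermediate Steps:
S(N, I) = -173 + I (S(N, I) = 4 - (177 - I) = 4 + (-177 + I) = -173 + I)
(-47201 + S(-52, 62))/(-32402 - 23501) = (-47201 + (-173 + 62))/(-32402 - 23501) = (-47201 - 111)/(-55903) = -47312*(-1/55903) = 47312/55903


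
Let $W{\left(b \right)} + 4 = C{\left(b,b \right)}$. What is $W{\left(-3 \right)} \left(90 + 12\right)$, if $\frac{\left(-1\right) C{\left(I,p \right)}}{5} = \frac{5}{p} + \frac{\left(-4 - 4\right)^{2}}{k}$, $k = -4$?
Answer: $8602$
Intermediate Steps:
$C{\left(I,p \right)} = 80 - \frac{25}{p}$ ($C{\left(I,p \right)} = - 5 \left(\frac{5}{p} + \frac{\left(-4 - 4\right)^{2}}{-4}\right) = - 5 \left(\frac{5}{p} + \left(-8\right)^{2} \left(- \frac{1}{4}\right)\right) = - 5 \left(\frac{5}{p} + 64 \left(- \frac{1}{4}\right)\right) = - 5 \left(\frac{5}{p} - 16\right) = - 5 \left(-16 + \frac{5}{p}\right) = 80 - \frac{25}{p}$)
$W{\left(b \right)} = 76 - \frac{25}{b}$ ($W{\left(b \right)} = -4 + \left(80 - \frac{25}{b}\right) = 76 - \frac{25}{b}$)
$W{\left(-3 \right)} \left(90 + 12\right) = \left(76 - \frac{25}{-3}\right) \left(90 + 12\right) = \left(76 - - \frac{25}{3}\right) 102 = \left(76 + \frac{25}{3}\right) 102 = \frac{253}{3} \cdot 102 = 8602$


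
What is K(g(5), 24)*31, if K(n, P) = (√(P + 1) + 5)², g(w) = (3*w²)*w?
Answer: 3100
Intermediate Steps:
g(w) = 3*w³
K(n, P) = (5 + √(1 + P))² (K(n, P) = (√(1 + P) + 5)² = (5 + √(1 + P))²)
K(g(5), 24)*31 = (5 + √(1 + 24))²*31 = (5 + √25)²*31 = (5 + 5)²*31 = 10²*31 = 100*31 = 3100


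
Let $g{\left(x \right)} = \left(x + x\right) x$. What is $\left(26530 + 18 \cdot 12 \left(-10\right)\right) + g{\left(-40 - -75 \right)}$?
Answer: $26820$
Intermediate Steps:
$g{\left(x \right)} = 2 x^{2}$ ($g{\left(x \right)} = 2 x x = 2 x^{2}$)
$\left(26530 + 18 \cdot 12 \left(-10\right)\right) + g{\left(-40 - -75 \right)} = \left(26530 + 18 \cdot 12 \left(-10\right)\right) + 2 \left(-40 - -75\right)^{2} = \left(26530 + 216 \left(-10\right)\right) + 2 \left(-40 + 75\right)^{2} = \left(26530 - 2160\right) + 2 \cdot 35^{2} = 24370 + 2 \cdot 1225 = 24370 + 2450 = 26820$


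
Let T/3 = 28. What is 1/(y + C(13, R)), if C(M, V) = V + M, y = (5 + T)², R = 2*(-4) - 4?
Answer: 1/7922 ≈ 0.00012623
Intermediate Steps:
R = -12 (R = -8 - 4 = -12)
T = 84 (T = 3*28 = 84)
y = 7921 (y = (5 + 84)² = 89² = 7921)
C(M, V) = M + V
1/(y + C(13, R)) = 1/(7921 + (13 - 12)) = 1/(7921 + 1) = 1/7922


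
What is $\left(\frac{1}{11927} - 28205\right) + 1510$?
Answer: $- \frac{318391264}{11927} \approx -26695.0$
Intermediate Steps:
$\left(\frac{1}{11927} - 28205\right) + 1510 = - \frac{336401034}{11927} + 1510 = - \frac{318391264}{11927}$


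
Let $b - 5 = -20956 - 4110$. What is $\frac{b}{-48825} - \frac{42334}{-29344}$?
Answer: $\frac{28595383}{14619600} \approx 1.956$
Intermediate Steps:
$b = -25061$ ($b = 5 - 25066 = -25061$)
$\frac{b}{-48825} - \frac{42334}{-29344} = - \frac{25061}{-48825} - \frac{42334}{-29344} = \left(-25061\right) \left(- \frac{1}{48825}\right) - - \frac{21167}{14672} = \frac{25061}{48825} + \frac{21167}{14672} = \frac{28595383}{14619600}$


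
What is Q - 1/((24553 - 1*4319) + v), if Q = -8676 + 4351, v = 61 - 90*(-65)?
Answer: -113077126/26145 ≈ -4325.0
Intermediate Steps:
v = 5911 (v = 61 + 5850 = 5911)
Q = -4325
Q - 1/((24553 - 1*4319) + v) = -4325 - 1/((24553 - 1*4319) + 5911) = -4325 - 1/((24553 - 4319) + 5911) = -4325 - 1/(20234 + 5911) = -4325 - 1/26145 = -113077126/26145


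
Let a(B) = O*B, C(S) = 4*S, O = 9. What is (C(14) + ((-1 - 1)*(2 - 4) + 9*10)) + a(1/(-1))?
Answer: 141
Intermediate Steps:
a(B) = 9*B
(C(14) + ((-1 - 1)*(2 - 4) + 9*10)) + a(1/(-1)) = (4*14 + ((-1 - 1)*(2 - 4) + 9*10)) + 9/(-1) = (56 + (-2*(-2) + 90)) + 9*(-1) = (56 + (4 + 90)) - 9 = (56 + 94) - 9 = 150 - 9 = 141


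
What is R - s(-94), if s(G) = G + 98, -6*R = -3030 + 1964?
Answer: 521/3 ≈ 173.67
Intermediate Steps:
R = 533/3 (R = -(-3030 + 1964)/6 = -⅙*(-1066) = 533/3 ≈ 177.67)
s(G) = 98 + G
R - s(-94) = 533/3 - (98 - 94) = 533/3 - 1*4 = 533/3 - 4 = 521/3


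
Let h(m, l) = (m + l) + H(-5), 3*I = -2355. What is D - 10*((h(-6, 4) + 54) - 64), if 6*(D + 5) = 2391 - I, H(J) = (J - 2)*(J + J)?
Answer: -167/3 ≈ -55.667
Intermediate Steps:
I = -785 (I = (⅓)*(-2355) = -785)
H(J) = 2*J*(-2 + J) (H(J) = (-2 + J)*(2*J) = 2*J*(-2 + J))
h(m, l) = 70 + l + m (h(m, l) = (m + l) + 2*(-5)*(-2 - 5) = (l + m) + 2*(-5)*(-7) = (l + m) + 70 = 70 + l + m)
D = 1573/3 (D = -5 + (2391 - 1*(-785))/6 = -5 + (2391 + 785)/6 = -5 + (⅙)*3176 = -5 + 1588/3 = 1573/3 ≈ 524.33)
D - 10*((h(-6, 4) + 54) - 64) = 1573/3 - 10*(((70 + 4 - 6) + 54) - 64) = 1573/3 - 10*((68 + 54) - 64) = 1573/3 - 10*(122 - 64) = 1573/3 - 10*58 = 1573/3 - 580 = -167/3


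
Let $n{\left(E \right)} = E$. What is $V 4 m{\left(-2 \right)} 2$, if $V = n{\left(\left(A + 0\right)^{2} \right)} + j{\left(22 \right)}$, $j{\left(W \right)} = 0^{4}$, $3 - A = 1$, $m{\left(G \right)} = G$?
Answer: $-64$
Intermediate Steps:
$A = 2$ ($A = 3 - 1 = 2$)
$j{\left(W \right)} = 0$
$V = 4$ ($V = \left(2 + 0\right)^{2} + 0 = 2^{2} + 0 = 4 + 0 = 4$)
$V 4 m{\left(-2 \right)} 2 = 4 \cdot 4 \left(\left(-2\right) 2\right) = 4 \cdot 4 \left(-4\right) = 4 \left(-16\right) = -64$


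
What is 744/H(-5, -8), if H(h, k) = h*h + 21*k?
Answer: -744/143 ≈ -5.2028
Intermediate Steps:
H(h, k) = h² + 21*k
744/H(-5, -8) = 744/((-5)² + 21*(-8)) = 744/(25 - 168) = 744/(-143) = 744*(-1/143) = -744/143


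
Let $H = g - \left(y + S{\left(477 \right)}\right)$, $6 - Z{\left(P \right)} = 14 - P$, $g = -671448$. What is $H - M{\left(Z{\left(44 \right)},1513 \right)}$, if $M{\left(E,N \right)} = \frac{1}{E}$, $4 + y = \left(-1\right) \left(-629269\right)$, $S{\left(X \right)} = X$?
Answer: $- \frac{46842841}{36} \approx -1.3012 \cdot 10^{6}$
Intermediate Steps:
$y = 629265$ ($y = -4 - -629269 = -4 + 629269 = 629265$)
$Z{\left(P \right)} = -8 + P$ ($Z{\left(P \right)} = 6 - \left(14 - P\right) = 6 + \left(-14 + P\right) = -8 + P$)
$H = -1301190$ ($H = -671448 - \left(629265 + 477\right) = -671448 - 629742 = -1301190$)
$H - M{\left(Z{\left(44 \right)},1513 \right)} = -1301190 - \frac{1}{-8 + 44} = -1301190 - \frac{1}{36} = - \frac{46842841}{36}$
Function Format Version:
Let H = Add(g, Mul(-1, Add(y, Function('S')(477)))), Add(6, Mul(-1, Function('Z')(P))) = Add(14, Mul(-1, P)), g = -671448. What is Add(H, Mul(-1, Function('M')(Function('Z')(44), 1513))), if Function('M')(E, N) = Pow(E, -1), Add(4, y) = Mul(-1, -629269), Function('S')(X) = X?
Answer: Rational(-46842841, 36) ≈ -1.3012e+6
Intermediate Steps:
y = 629265 (y = Add(-4, Mul(-1, -629269)) = Add(-4, 629269) = 629265)
Function('Z')(P) = Add(-8, P) (Function('Z')(P) = Add(6, Mul(-1, Add(14, Mul(-1, P)))) = Add(6, Add(-14, P)) = Add(-8, P))
H = -1301190 (H = Add(-671448, Mul(-1, Add(629265, 477))) = Add(-671448, Mul(-1, 629742)) = Add(-671448, -629742) = -1301190)
Add(H, Mul(-1, Function('M')(Function('Z')(44), 1513))) = Add(-1301190, Mul(-1, Pow(Add(-8, 44), -1))) = Add(-1301190, Mul(-1, Pow(36, -1))) = Add(-1301190, Mul(-1, Rational(1, 36))) = Add(-1301190, Rational(-1, 36)) = Rational(-46842841, 36)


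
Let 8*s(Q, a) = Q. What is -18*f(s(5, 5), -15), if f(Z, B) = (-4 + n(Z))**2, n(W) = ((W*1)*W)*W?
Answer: -33281361/131072 ≈ -253.92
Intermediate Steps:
n(W) = W**3 (n(W) = (W*W)*W = W**2*W = W**3)
s(Q, a) = Q/8
f(Z, B) = (-4 + Z**3)**2
-18*f(s(5, 5), -15) = -18*(-4 + ((1/8)*5)**3)**2 = -18*(-4 + (5/8)**3)**2 = -18*(-4 + 125/512)**2 = -18*(-1923/512)**2 = -18*3697929/262144 = -33281361/131072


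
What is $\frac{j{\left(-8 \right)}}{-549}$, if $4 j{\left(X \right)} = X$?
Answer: $\frac{2}{549} \approx 0.003643$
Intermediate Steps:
$j{\left(X \right)} = \frac{X}{4}$
$\frac{j{\left(-8 \right)}}{-549} = \frac{\frac{1}{4} \left(-8\right)}{-549} = \left(- \frac{1}{549}\right) \left(-2\right) = \frac{2}{549}$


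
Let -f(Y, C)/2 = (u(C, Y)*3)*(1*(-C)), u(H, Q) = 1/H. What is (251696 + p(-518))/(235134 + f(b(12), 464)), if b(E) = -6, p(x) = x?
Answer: 41863/39190 ≈ 1.0682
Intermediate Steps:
f(Y, C) = 6 (f(Y, C) = -2*3/C*1*(-C) = -2*3/C*(-C) = -2*(-3) = 6)
(251696 + p(-518))/(235134 + f(b(12), 464)) = (251696 - 518)/(235134 + 6) = 251178/235140 = 251178*(1/235140) = 41863/39190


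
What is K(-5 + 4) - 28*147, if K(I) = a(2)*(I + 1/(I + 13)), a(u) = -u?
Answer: -24685/6 ≈ -4114.2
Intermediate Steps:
K(I) = -2*I - 2/(13 + I) (K(I) = (-1*2)*(I + 1/(I + 13)) = -2*(I + 1/(13 + I)) = -2*I - 2/(13 + I))
K(-5 + 4) - 28*147 = 2*(-1 - (-5 + 4)² - 13*(-5 + 4))/(13 + (-5 + 4)) - 28*147 = 2*(-1 - 1*(-1)² - 13*(-1))/(13 - 1) - 4116 = 2*(-1 - 1*1 + 13)/12 - 4116 = 2*(1/12)*(-1 - 1 + 13) - 4116 = 2*(1/12)*11 - 4116 = 11/6 - 4116 = -24685/6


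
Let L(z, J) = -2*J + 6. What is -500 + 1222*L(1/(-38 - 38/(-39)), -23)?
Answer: 63044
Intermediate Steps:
L(z, J) = 6 - 2*J
-500 + 1222*L(1/(-38 - 38/(-39)), -23) = -500 + 1222*(6 - 2*(-23)) = -500 + 1222*(6 + 46) = -500 + 1222*52 = -500 + 63544 = 63044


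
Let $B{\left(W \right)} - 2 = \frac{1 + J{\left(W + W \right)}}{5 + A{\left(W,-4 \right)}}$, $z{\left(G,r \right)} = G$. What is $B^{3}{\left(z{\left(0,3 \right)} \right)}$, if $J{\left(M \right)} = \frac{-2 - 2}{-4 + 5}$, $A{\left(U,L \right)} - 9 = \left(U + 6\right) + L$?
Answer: $\frac{24389}{4096} \approx 5.9543$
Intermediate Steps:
$A{\left(U,L \right)} = 15 + L + U$ ($A{\left(U,L \right)} = 9 + \left(\left(U + 6\right) + L\right) = 9 + \left(\left(6 + U\right) + L\right) = 9 + \left(6 + L + U\right) = 15 + L + U$)
$J{\left(M \right)} = -4$ ($J{\left(M \right)} = - \frac{4}{1} = \left(-4\right) 1 = -4$)
$B{\left(W \right)} = 2 - \frac{3}{16 + W}$ ($B{\left(W \right)} = 2 + \frac{1 - 4}{5 + \left(15 - 4 + W\right)} = 2 - \frac{3}{5 + \left(11 + W\right)} = 2 - \frac{3}{16 + W}$)
$B^{3}{\left(z{\left(0,3 \right)} \right)} = \left(\frac{29 + 2 \cdot 0}{16 + 0}\right)^{3} = \left(\frac{29 + 0}{16}\right)^{3} = \left(\frac{1}{16} \cdot 29\right)^{3} = \left(\frac{29}{16}\right)^{3} = \frac{24389}{4096}$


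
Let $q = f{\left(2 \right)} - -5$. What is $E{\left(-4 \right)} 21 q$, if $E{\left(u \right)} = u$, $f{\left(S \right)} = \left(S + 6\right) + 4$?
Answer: $-1428$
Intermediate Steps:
$f{\left(S \right)} = 10 + S$ ($f{\left(S \right)} = \left(6 + S\right) + 4 = 10 + S$)
$q = 17$ ($q = \left(10 + 2\right) - -5 = 12 + 5 = 17$)
$E{\left(-4 \right)} 21 q = \left(-4\right) 21 \cdot 17 = \left(-84\right) 17 = -1428$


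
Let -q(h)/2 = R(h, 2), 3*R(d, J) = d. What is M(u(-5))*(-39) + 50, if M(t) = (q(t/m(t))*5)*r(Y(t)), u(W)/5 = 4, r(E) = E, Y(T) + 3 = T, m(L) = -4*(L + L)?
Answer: -905/4 ≈ -226.25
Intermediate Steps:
m(L) = -8*L
R(d, J) = d/3
Y(T) = -3 + T
u(W) = 20 (u(W) = 5*4 = 20)
q(h) = -2*h/3
M(t) = -5/4 + 5*t/12 (M(t) = (-2*t/(3*((-8*t)))*5)*(-3 + t) = (-2*t*(-1/(8*t))/3*5)*(-3 + t) = (-2/3*(-1/8)*5)*(-3 + t) = ((1/12)*5)*(-3 + t) = 5*(-3 + t)/12 = -5/4 + 5*t/12)
M(u(-5))*(-39) + 50 = (-5/4 + (5/12)*20)*(-39) + 50 = (-5/4 + 25/3)*(-39) + 50 = (85/12)*(-39) + 50 = -1105/4 + 50 = -905/4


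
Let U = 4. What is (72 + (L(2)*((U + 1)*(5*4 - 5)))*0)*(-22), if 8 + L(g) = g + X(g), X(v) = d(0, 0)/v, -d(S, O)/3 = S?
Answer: -1584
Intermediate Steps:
d(S, O) = -3*S
X(v) = 0 (X(v) = (-3*0)/v = 0/v = 0)
L(g) = -8 + g (L(g) = -8 + (g + 0) = -8 + g)
(72 + (L(2)*((U + 1)*(5*4 - 5)))*0)*(-22) = (72 + ((-8 + 2)*((4 + 1)*(5*4 - 5)))*0)*(-22) = (72 - 30*(20 - 5)*0)*(-22) = (72 - 30*15*0)*(-22) = (72 - 6*75*0)*(-22) = (72 - 450*0)*(-22) = (72 + 0)*(-22) = 72*(-22) = -1584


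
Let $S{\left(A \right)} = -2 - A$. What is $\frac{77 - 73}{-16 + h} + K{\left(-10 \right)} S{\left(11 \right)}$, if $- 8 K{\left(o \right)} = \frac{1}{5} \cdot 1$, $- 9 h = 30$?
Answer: $\frac{137}{1160} \approx 0.1181$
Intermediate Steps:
$h = - \frac{10}{3}$ ($h = \left(- \frac{1}{9}\right) 30 = - \frac{10}{3} \approx -3.3333$)
$K{\left(o \right)} = - \frac{1}{40}$ ($K{\left(o \right)} = - \frac{\frac{1}{5} \cdot 1}{8} = \left(- \frac{1}{8}\right) \frac{1}{5} = - \frac{1}{40}$)
$\frac{77 - 73}{-16 + h} + K{\left(-10 \right)} S{\left(11 \right)} = \frac{77 - 73}{-16 - \frac{10}{3}} - \frac{-2 - 11}{40} = \frac{4}{- \frac{58}{3}} - \frac{-2 - 11}{40} = 4 \left(- \frac{3}{58}\right) - - \frac{13}{40} = - \frac{6}{29} + \frac{13}{40} = \frac{137}{1160}$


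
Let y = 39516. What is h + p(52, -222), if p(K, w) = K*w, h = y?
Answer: 27972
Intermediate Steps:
h = 39516
h + p(52, -222) = 39516 + 52*(-222) = 39516 - 11544 = 27972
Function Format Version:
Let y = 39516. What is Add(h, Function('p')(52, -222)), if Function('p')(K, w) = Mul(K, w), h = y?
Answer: 27972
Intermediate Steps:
h = 39516
Add(h, Function('p')(52, -222)) = Add(39516, Mul(52, -222)) = Add(39516, -11544) = 27972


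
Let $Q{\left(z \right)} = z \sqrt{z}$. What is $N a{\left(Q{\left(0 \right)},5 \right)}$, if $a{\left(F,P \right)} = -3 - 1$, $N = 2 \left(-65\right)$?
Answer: $520$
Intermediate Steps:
$Q{\left(z \right)} = z^{\frac{3}{2}}$
$N = -130$
$a{\left(F,P \right)} = -4$ ($a{\left(F,P \right)} = -3 - 1 = -4$)
$N a{\left(Q{\left(0 \right)},5 \right)} = \left(-130\right) \left(-4\right) = 520$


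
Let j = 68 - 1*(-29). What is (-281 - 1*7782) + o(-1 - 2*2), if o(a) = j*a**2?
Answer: -5638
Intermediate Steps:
j = 97 (j = 68 + 29 = 97)
o(a) = 97*a**2
(-281 - 1*7782) + o(-1 - 2*2) = (-281 - 1*7782) + 97*(-1 - 2*2)**2 = (-281 - 7782) + 97*(-1 - 4)**2 = -8063 + 97*(-5)**2 = -8063 + 97*25 = -8063 + 2425 = -5638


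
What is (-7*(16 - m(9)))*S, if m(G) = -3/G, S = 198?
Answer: -22638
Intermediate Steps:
(-7*(16 - m(9)))*S = -7*(16 - (-3)/9)*198 = -7*(16 - 1*(-⅓))*198 = -7*(16 + ⅓)*198 = -7*49/3*198 = -343/3*198 = -22638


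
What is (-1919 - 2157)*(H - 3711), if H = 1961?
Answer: 7133000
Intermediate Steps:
(-1919 - 2157)*(H - 3711) = (-1919 - 2157)*(1961 - 3711) = -4076*(-1750) = 7133000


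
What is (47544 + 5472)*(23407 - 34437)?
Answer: -584766480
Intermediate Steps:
(47544 + 5472)*(23407 - 34437) = 53016*(-11030) = -584766480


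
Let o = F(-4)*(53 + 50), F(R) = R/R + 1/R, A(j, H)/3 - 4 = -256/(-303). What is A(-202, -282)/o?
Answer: 5872/31209 ≈ 0.18815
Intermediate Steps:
A(j, H) = 1468/101 (A(j, H) = 12 + 3*(-256/(-303)) = 12 + 3*(-256*(-1/303)) = 12 + 3*(256/303) = 12 + 256/101 = 1468/101)
F(R) = 1 + 1/R
o = 309/4 (o = ((1 - 4)/(-4))*(53 + 50) = -¼*(-3)*103 = (¾)*103 = 309/4 ≈ 77.250)
A(-202, -282)/o = 1468/(101*(309/4)) = (1468/101)*(4/309) = 5872/31209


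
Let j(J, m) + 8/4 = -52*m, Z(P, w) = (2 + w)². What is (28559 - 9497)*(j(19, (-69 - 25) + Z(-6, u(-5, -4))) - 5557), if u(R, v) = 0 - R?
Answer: -61360578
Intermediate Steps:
u(R, v) = -R
j(J, m) = -2 - 52*m
(28559 - 9497)*(j(19, (-69 - 25) + Z(-6, u(-5, -4))) - 5557) = (28559 - 9497)*((-2 - 52*((-69 - 25) + (2 - 1*(-5))²)) - 5557) = 19062*((-2 - 52*(-94 + (2 + 5)²)) - 5557) = 19062*((-2 - 52*(-94 + 7²)) - 5557) = 19062*((-2 - 52*(-94 + 49)) - 5557) = 19062*((-2 - 52*(-45)) - 5557) = 19062*((-2 + 2340) - 5557) = 19062*(2338 - 5557) = 19062*(-3219) = -61360578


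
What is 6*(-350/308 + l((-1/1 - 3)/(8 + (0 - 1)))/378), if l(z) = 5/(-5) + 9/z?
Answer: -19637/2772 ≈ -7.0841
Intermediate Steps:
l(z) = -1 + 9/z (l(z) = 5*(-1/5) + 9/z = -1 + 9/z)
6*(-350/308 + l((-1/1 - 3)/(8 + (0 - 1)))/378) = 6*(-350/308 + ((9 - (-1/1 - 3)/(8 + (0 - 1)))/(((-1/1 - 3)/(8 + (0 - 1)))))/378) = 6*(-350*1/308 + ((9 - (-1*1 - 3)/(8 - 1))/(((-1*1 - 3)/(8 - 1))))*(1/378)) = 6*(-25/22 + ((9 - (-1 - 3)/7)/(((-1 - 3)/7)))*(1/378)) = 6*(-25/22 + ((9 - (-4)/7)/((-4*1/7)))*(1/378)) = 6*(-25/22 + ((9 - 1*(-4/7))/(-4/7))*(1/378)) = 6*(-25/22 - 7*(9 + 4/7)/4*(1/378)) = 6*(-25/22 - 7/4*67/7*(1/378)) = 6*(-25/22 - 67/4*1/378) = 6*(-25/22 - 67/1512) = 6*(-19637/16632) = -19637/2772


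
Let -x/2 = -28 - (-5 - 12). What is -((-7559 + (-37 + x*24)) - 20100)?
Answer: 27168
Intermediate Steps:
x = 22 (x = -2*(-28 - (-5 - 12)) = -2*(-28 - 1*(-17)) = -2*(-28 + 17) = -2*(-11) = 22)
-((-7559 + (-37 + x*24)) - 20100) = -((-7559 + (-37 + 22*24)) - 20100) = -((-7559 + (-37 + 528)) - 20100) = -((-7559 + 491) - 20100) = -(-7068 - 20100) = -1*(-27168) = 27168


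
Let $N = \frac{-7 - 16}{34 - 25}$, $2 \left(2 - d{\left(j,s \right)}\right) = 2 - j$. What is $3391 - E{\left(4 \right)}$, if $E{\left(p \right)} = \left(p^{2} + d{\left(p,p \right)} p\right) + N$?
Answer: $\frac{30290}{9} \approx 3365.6$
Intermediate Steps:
$d{\left(j,s \right)} = 1 + \frac{j}{2}$ ($d{\left(j,s \right)} = 2 - \frac{2 - j}{2} = 2 + \left(-1 + \frac{j}{2}\right) = 1 + \frac{j}{2}$)
$N = - \frac{23}{9} \approx -2.5556$
$E{\left(p \right)} = - \frac{23}{9} + p^{2} + p \left(1 + \frac{p}{2}\right)$ ($E{\left(p \right)} = \left(p^{2} + \left(1 + \frac{p}{2}\right) p\right) - \frac{23}{9} = \left(p^{2} + p \left(1 + \frac{p}{2}\right)\right) - \frac{23}{9} = - \frac{23}{9} + p^{2} + p \left(1 + \frac{p}{2}\right)$)
$3391 - E{\left(4 \right)} = 3391 - \left(- \frac{23}{9} + 4 + \frac{3 \cdot 4^{2}}{2}\right) = 3391 - \left(- \frac{23}{9} + 4 + \frac{3}{2} \cdot 16\right) = 3391 - \left(- \frac{23}{9} + 4 + 24\right) = 3391 - \frac{229}{9} = \frac{30290}{9}$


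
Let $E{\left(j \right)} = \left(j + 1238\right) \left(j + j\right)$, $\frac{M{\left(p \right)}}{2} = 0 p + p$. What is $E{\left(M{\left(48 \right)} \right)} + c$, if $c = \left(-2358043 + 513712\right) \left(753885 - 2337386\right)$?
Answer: $2920500238959$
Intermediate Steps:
$M{\left(p \right)} = 2 p$ ($M{\left(p \right)} = 2 \left(0 p + p\right) = 2 \left(0 + p\right) = 2 p$)
$c = 2920499982831$ ($c = \left(-1844331\right) \left(-1583501\right) = 2920499982831$)
$E{\left(j \right)} = 2 j \left(1238 + j\right)$ ($E{\left(j \right)} = \left(1238 + j\right) 2 j = 2 j \left(1238 + j\right)$)
$E{\left(M{\left(48 \right)} \right)} + c = 2 \cdot 2 \cdot 48 \left(1238 + 2 \cdot 48\right) + 2920499982831 = 2 \cdot 96 \left(1238 + 96\right) + 2920499982831 = 2 \cdot 96 \cdot 1334 + 2920499982831 = 256128 + 2920499982831 = 2920500238959$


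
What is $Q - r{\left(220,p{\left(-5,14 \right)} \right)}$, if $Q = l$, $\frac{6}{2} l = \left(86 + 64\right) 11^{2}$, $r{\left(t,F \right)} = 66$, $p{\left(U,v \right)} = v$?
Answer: $5984$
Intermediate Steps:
$l = 6050$ ($l = \frac{\left(86 + 64\right) 11^{2}}{3} = \frac{150 \cdot 121}{3} = \frac{1}{3} \cdot 18150 = 6050$)
$Q = 6050$
$Q - r{\left(220,p{\left(-5,14 \right)} \right)} = 6050 - 66 = 5984$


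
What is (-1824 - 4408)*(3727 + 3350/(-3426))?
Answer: -39776836832/1713 ≈ -2.3221e+7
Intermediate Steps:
(-1824 - 4408)*(3727 + 3350/(-3426)) = -6232*(3727 + 3350*(-1/3426)) = -6232*(3727 - 1675/1713) = -6232*6382676/1713 = -39776836832/1713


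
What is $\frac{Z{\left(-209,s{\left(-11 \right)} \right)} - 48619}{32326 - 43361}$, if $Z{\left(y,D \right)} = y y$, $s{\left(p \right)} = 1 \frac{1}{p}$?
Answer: $\frac{4938}{11035} \approx 0.44749$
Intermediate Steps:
$s{\left(p \right)} = \frac{1}{p}$
$Z{\left(y,D \right)} = y^{2}$
$\frac{Z{\left(-209,s{\left(-11 \right)} \right)} - 48619}{32326 - 43361} = \frac{\left(-209\right)^{2} - 48619}{32326 - 43361} = \frac{43681 - 48619}{-11035} = \left(-4938\right) \left(- \frac{1}{11035}\right) = \frac{4938}{11035}$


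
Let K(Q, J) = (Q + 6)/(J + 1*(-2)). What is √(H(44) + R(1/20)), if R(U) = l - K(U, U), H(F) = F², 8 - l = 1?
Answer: √2960022/39 ≈ 44.115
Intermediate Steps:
l = 7 (l = 8 - 1*1 = 8 - 1 = 7)
K(Q, J) = (6 + Q)/(-2 + J) (K(Q, J) = (6 + Q)/(J - 2) = (6 + Q)/(-2 + J))
R(U) = 7 - (6 + U)/(-2 + U)
√(H(44) + R(1/20)) = √(44² + 2*(-10 + 3/20)/(-2 + 1/20)) = √(1936 + 2*(-10 + 3*(1/20))/(-2 + 1/20)) = √(1936 + 2*(-10 + 3/20)/(-39/20)) = √(1936 + 2*(-20/39)*(-197/20)) = √(1936 + 394/39) = √(75898/39) = √2960022/39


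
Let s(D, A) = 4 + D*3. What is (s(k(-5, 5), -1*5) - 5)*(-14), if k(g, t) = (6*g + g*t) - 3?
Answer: 2450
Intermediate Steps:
k(g, t) = -3 + 6*g + g*t
s(D, A) = 4 + 3*D
(s(k(-5, 5), -1*5) - 5)*(-14) = ((4 + 3*(-3 + 6*(-5) - 5*5)) - 5)*(-14) = ((4 + 3*(-3 - 30 - 25)) - 5)*(-14) = ((4 + 3*(-58)) - 5)*(-14) = ((4 - 174) - 5)*(-14) = (-170 - 5)*(-14) = -175*(-14) = 2450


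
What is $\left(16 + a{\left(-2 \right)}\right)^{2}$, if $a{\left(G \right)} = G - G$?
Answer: $256$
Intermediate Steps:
$a{\left(G \right)} = 0$
$\left(16 + a{\left(-2 \right)}\right)^{2} = \left(16 + 0\right)^{2} = 16^{2} = 256$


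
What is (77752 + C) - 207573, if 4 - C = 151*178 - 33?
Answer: -156662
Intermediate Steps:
C = -26841 (C = 4 - (151*178 - 33) = 4 - (26878 - 33) = 4 - 1*26845 = 4 - 26845 = -26841)
(77752 + C) - 207573 = (77752 - 26841) - 207573 = 50911 - 207573 = -156662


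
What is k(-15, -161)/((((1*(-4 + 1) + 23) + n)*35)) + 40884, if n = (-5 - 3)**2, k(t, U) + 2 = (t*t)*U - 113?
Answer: 6008131/147 ≈ 40872.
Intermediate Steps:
k(t, U) = -115 + U*t**2 (k(t, U) = -2 + ((t*t)*U - 113) = -2 + (t**2*U - 113) = -2 + (U*t**2 - 113) = -2 + (-113 + U*t**2) = -115 + U*t**2)
n = 64 (n = (-8)**2 = 64)
k(-15, -161)/((((1*(-4 + 1) + 23) + n)*35)) + 40884 = (-115 - 161*(-15)**2)/((((1*(-4 + 1) + 23) + 64)*35)) + 40884 = (-115 - 161*225)/((((1*(-3) + 23) + 64)*35)) + 40884 = (-115 - 36225)/((((-3 + 23) + 64)*35)) + 40884 = -36340*1/(35*(20 + 64)) + 40884 = -36340/(84*35) + 40884 = -36340/2940 + 40884 = -36340*1/2940 + 40884 = -1817/147 + 40884 = 6008131/147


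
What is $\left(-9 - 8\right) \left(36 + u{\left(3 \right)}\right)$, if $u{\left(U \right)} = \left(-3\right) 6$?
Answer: $-306$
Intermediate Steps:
$u{\left(U \right)} = -18$
$\left(-9 - 8\right) \left(36 + u{\left(3 \right)}\right) = \left(-9 - 8\right) \left(36 - 18\right) = \left(-9 - 8\right) 18 = \left(-17\right) 18 = -306$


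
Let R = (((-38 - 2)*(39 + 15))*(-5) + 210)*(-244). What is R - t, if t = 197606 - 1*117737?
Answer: -2766309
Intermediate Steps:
t = 79869 (t = 197606 - 117737 = 79869)
R = -2686440 (R = (-40*54*(-5) + 210)*(-244) = (-2160*(-5) + 210)*(-244) = (10800 + 210)*(-244) = 11010*(-244) = -2686440)
R - t = -2686440 - 1*79869 = -2686440 - 79869 = -2766309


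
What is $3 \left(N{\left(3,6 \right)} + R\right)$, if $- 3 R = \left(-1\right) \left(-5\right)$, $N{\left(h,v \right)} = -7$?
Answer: $-26$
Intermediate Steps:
$R = - \frac{5}{3}$ ($R = - \frac{\left(-1\right) \left(-5\right)}{3} = \left(- \frac{1}{3}\right) 5 = - \frac{5}{3} \approx -1.6667$)
$3 \left(N{\left(3,6 \right)} + R\right) = 3 \left(-7 - \frac{5}{3}\right) = 3 \left(- \frac{26}{3}\right) = -26$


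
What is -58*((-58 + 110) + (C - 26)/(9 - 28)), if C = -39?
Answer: -61074/19 ≈ -3214.4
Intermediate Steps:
-58*((-58 + 110) + (C - 26)/(9 - 28)) = -58*((-58 + 110) + (-39 - 26)/(9 - 28)) = -58*(52 - 65/(-19)) = -58*(52 - 65*(-1/19)) = -58*(52 + 65/19) = -58*1053/19 = -61074/19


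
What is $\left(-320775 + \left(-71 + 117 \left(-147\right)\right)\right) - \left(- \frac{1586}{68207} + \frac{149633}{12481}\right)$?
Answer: $- \frac{287785043989680}{851291567} \approx -3.3806 \cdot 10^{5}$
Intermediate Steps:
$\left(-320775 + \left(-71 + 117 \left(-147\right)\right)\right) - \left(- \frac{1586}{68207} + \frac{149633}{12481}\right) = \left(-320775 - 17270\right) - \frac{10186223165}{851291567} = \left(-320775 - 17270\right) + \left(- \frac{149633}{12481} + \frac{1586}{68207}\right) = -338045 - \frac{10186223165}{851291567} = - \frac{287785043989680}{851291567}$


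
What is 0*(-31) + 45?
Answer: 45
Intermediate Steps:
0*(-31) + 45 = 0 + 45 = 45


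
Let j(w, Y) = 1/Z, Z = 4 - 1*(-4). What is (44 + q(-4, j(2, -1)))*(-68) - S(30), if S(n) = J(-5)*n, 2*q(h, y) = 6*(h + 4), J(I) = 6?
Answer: -3172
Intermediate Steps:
Z = 8 (Z = 4 + 4 = 8)
j(w, Y) = ⅛ (j(w, Y) = 1/8 = ⅛)
q(h, y) = 12 + 3*h (q(h, y) = (6*(h + 4))/2 = (6*(4 + h))/2 = (24 + 6*h)/2 = 12 + 3*h)
S(n) = 6*n
(44 + q(-4, j(2, -1)))*(-68) - S(30) = (44 + (12 + 3*(-4)))*(-68) - 6*30 = (44 + (12 - 12))*(-68) - 1*180 = (44 + 0)*(-68) - 180 = 44*(-68) - 180 = -2992 - 180 = -3172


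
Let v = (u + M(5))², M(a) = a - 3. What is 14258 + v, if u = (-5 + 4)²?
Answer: 14267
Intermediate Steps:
M(a) = -3 + a
u = 1 (u = (-1)² = 1)
v = 9 (v = (1 + (-3 + 5))² = (1 + 2)² = 3² = 9)
14258 + v = 14258 + 9 = 14267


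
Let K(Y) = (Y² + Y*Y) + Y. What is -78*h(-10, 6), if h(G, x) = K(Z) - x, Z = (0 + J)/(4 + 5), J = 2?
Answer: 11960/27 ≈ 442.96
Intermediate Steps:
Z = 2/9 (Z = (0 + 2)/(4 + 5) = 2/9 ≈ 0.22222)
K(Y) = Y + 2*Y² (K(Y) = (Y² + Y²) + Y = 2*Y² + Y = Y + 2*Y²)
h(G, x) = 26/81 - x (h(G, x) = 2*(1 + 2*(2/9))/9 - x = 2*(1 + 4/9)/9 - x = (2/9)*(13/9) - x = 26/81 - x)
-78*h(-10, 6) = -78*(26/81 - 1*6) = -78*(26/81 - 6) = -78*(-460/81) = 11960/27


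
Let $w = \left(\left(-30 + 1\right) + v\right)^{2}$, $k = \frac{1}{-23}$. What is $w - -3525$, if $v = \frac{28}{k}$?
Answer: $456454$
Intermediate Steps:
$k = - \frac{1}{23} \approx -0.043478$
$v = -644$ ($v = \frac{28}{- \frac{1}{23}} = 28 \left(-23\right) = -644$)
$w = 452929$ ($w = \left(\left(-30 + 1\right) - 644\right)^{2} = \left(-29 - 644\right)^{2} = \left(-673\right)^{2} = 452929$)
$w - -3525 = 452929 - -3525 = 452929 + 3525 = 456454$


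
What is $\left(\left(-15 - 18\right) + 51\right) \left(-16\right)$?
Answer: $-288$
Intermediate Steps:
$\left(\left(-15 - 18\right) + 51\right) \left(-16\right) = \left(-33 + 51\right) \left(-16\right) = 18 \left(-16\right) = -288$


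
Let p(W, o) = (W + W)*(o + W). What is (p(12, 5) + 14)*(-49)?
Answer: -20678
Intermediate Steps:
p(W, o) = 2*W*(W + o) (p(W, o) = (2*W)*(W + o) = 2*W*(W + o))
(p(12, 5) + 14)*(-49) = (2*12*(12 + 5) + 14)*(-49) = (2*12*17 + 14)*(-49) = (408 + 14)*(-49) = 422*(-49) = -20678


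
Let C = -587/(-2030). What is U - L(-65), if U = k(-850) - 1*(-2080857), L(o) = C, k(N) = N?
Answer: 4222413623/2030 ≈ 2.0800e+6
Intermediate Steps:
C = 587/2030 (C = -587*(-1/2030) = 587/2030 ≈ 0.28916)
L(o) = 587/2030
U = 2080007 (U = -850 - 1*(-2080857) = -850 + 2080857 = 2080007)
U - L(-65) = 2080007 - 1*587/2030 = 2080007 - 587/2030 = 4222413623/2030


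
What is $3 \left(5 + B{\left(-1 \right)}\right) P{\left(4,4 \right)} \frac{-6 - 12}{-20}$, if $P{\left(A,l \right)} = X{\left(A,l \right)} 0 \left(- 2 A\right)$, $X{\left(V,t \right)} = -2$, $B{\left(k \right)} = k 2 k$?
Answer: $0$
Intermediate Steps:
$B{\left(k \right)} = 2 k^{2}$ ($B{\left(k \right)} = 2 k k = 2 k^{2}$)
$P{\left(A,l \right)} = 0$ ($P{\left(A,l \right)} = \left(-2\right) 0 \left(- 2 A\right) = 0 \left(- 2 A\right) = 0$)
$3 \left(5 + B{\left(-1 \right)}\right) P{\left(4,4 \right)} \frac{-6 - 12}{-20} = 3 \left(5 + 2 \left(-1\right)^{2}\right) 0 \frac{-6 - 12}{-20} = 3 \left(5 + 2 \cdot 1\right) 0 \left(-6 - 12\right) \left(- \frac{1}{20}\right) = 3 \left(5 + 2\right) 0 \left(\left(-18\right) \left(- \frac{1}{20}\right)\right) = 3 \cdot 7 \cdot 0 \cdot \frac{9}{10} = 21 \cdot 0 \cdot \frac{9}{10} = 0 \cdot \frac{9}{10} = 0$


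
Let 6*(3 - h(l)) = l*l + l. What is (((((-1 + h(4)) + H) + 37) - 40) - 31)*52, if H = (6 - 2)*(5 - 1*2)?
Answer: -3640/3 ≈ -1213.3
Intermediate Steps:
h(l) = 3 - l/6 - l**2/6 (h(l) = 3 - (l*l + l)/6 = 3 - (l**2 + l)/6 = 3 - (l + l**2)/6 = 3 + (-l/6 - l**2/6) = 3 - l/6 - l**2/6)
H = 12 (H = 4*(5 - 2) = 4*3 = 12)
(((((-1 + h(4)) + H) + 37) - 40) - 31)*52 = (((((-1 + (3 - 1/6*4 - 1/6*4**2)) + 12) + 37) - 40) - 31)*52 = (((((-1 + (3 - 2/3 - 1/6*16)) + 12) + 37) - 40) - 31)*52 = (((((-1 + (3 - 2/3 - 8/3)) + 12) + 37) - 40) - 31)*52 = (((((-1 - 1/3) + 12) + 37) - 40) - 31)*52 = ((((-4/3 + 12) + 37) - 40) - 31)*52 = (((32/3 + 37) - 40) - 31)*52 = ((143/3 - 40) - 31)*52 = (23/3 - 31)*52 = -70/3*52 = -3640/3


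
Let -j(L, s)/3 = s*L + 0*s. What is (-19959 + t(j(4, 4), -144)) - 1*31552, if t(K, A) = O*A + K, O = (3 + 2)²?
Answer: -55159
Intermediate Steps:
j(L, s) = -3*L*s (j(L, s) = -3*(s*L + 0*s) = -3*(L*s + 0) = -3*L*s)
O = 25 (O = 5² = 25)
t(K, A) = K + 25*A (t(K, A) = 25*A + K = K + 25*A)
(-19959 + t(j(4, 4), -144)) - 1*31552 = (-19959 + (-3*4*4 + 25*(-144))) - 1*31552 = (-19959 + (-48 - 3600)) - 31552 = (-19959 - 3648) - 31552 = -23607 - 31552 = -55159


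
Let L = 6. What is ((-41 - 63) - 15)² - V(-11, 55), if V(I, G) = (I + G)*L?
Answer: 13897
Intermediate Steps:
V(I, G) = 6*G + 6*I (V(I, G) = (I + G)*6 = (G + I)*6 = 6*G + 6*I)
((-41 - 63) - 15)² - V(-11, 55) = ((-41 - 63) - 15)² - (6*55 + 6*(-11)) = (-104 - 15)² - (330 - 66) = (-119)² - 1*264 = 14161 - 264 = 13897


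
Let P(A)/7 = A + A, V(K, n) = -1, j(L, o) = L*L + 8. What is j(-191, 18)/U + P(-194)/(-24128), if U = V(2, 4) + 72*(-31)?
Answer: -7537429/464464 ≈ -16.228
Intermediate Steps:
j(L, o) = 8 + L**2 (j(L, o) = L**2 + 8 = 8 + L**2)
P(A) = 14*A (P(A) = 7*(A + A) = 7*(2*A) = 14*A)
U = -2233 (U = -1 + 72*(-31) = -1 - 2232 = -2233)
j(-191, 18)/U + P(-194)/(-24128) = (8 + (-191)**2)/(-2233) + (14*(-194))/(-24128) = (8 + 36481)*(-1/2233) - 2716*(-1/24128) = 36489*(-1/2233) + 679/6032 = -36489/2233 + 679/6032 = -7537429/464464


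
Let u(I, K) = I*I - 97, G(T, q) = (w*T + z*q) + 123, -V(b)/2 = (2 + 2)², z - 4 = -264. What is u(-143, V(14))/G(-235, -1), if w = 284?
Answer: -6784/22119 ≈ -0.30670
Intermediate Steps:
z = -260 (z = 4 - 264 = -260)
V(b) = -32 (V(b) = -2*(2 + 2)² = -2*4² = -2*16 = -32)
G(T, q) = 123 - 260*q + 284*T (G(T, q) = (284*T - 260*q) + 123 = (-260*q + 284*T) + 123 = 123 - 260*q + 284*T)
u(I, K) = -97 + I² (u(I, K) = I² - 97 = -97 + I²)
u(-143, V(14))/G(-235, -1) = (-97 + (-143)²)/(123 - 260*(-1) + 284*(-235)) = (-97 + 20449)/(123 + 260 - 66740) = 20352/(-66357) = 20352*(-1/66357) = -6784/22119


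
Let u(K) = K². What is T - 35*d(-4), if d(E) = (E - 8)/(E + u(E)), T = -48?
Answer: -13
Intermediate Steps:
d(E) = (-8 + E)/(E + E²) (d(E) = (E - 8)/(E + E²) = (-8 + E)/(E + E²))
T - 35*d(-4) = -48 - 35*(-8 - 4)/((-4)*(1 - 4)) = -48 - (-35)*(-12)/(4*(-3)) = -48 - (-35)*(-1)*(-12)/(4*3) = -48 - 35*(-1) = -48 + 35 = -13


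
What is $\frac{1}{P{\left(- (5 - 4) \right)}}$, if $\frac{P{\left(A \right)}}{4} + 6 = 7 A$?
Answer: $- \frac{1}{52} \approx -0.019231$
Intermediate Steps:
$P{\left(A \right)} = -24 + 28 A$ ($P{\left(A \right)} = -24 + 4 \cdot 7 A = -24 + 28 A$)
$\frac{1}{P{\left(- (5 - 4) \right)}} = \frac{1}{-24 + 28 \left(- (5 - 4)\right)} = \frac{1}{-24 + 28 \left(\left(-1\right) 1\right)} = \frac{1}{-24 + 28 \left(-1\right)} = \frac{1}{-24 - 28} = \frac{1}{-52} = - \frac{1}{52}$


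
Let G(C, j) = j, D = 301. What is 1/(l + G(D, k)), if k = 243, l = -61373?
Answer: -1/61130 ≈ -1.6359e-5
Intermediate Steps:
1/(l + G(D, k)) = 1/(-61373 + 243) = 1/(-61130) = -1/61130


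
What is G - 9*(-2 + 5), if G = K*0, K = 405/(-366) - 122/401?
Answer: -27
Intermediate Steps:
K = -69019/48922 (K = 405*(-1/366) - 122*1/401 = -135/122 - 122/401 = -69019/48922 ≈ -1.4108)
G = 0 (G = -69019/48922*0 = 0)
G - 9*(-2 + 5) = 0 - 9*(-2 + 5) = 0 - 9*3 = 0 - 1*27 = 0 - 27 = -27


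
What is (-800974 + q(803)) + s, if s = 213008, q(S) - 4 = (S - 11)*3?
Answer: -585586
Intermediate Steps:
q(S) = -29 + 3*S (q(S) = 4 + (S - 11)*3 = 4 + (-11 + S)*3 = 4 + (-33 + 3*S) = -29 + 3*S)
(-800974 + q(803)) + s = (-800974 + (-29 + 3*803)) + 213008 = (-800974 + (-29 + 2409)) + 213008 = (-800974 + 2380) + 213008 = -798594 + 213008 = -585586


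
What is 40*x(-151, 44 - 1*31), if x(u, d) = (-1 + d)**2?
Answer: 5760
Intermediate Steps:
40*x(-151, 44 - 1*31) = 40*(-1 + (44 - 1*31))**2 = 40*(-1 + (44 - 31))**2 = 40*(-1 + 13)**2 = 40*12**2 = 40*144 = 5760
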